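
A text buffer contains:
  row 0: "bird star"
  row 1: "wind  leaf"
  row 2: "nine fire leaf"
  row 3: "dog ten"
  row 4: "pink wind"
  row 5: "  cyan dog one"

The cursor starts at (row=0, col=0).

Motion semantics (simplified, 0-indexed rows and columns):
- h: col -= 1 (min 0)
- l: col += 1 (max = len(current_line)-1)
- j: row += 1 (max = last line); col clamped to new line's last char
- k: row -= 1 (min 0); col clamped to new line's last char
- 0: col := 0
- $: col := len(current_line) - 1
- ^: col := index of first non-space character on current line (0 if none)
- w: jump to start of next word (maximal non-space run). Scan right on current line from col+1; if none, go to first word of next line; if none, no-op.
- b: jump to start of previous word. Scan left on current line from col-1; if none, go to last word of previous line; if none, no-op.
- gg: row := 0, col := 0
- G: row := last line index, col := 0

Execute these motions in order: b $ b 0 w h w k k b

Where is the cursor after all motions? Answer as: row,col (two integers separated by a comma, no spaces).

Answer: 0,0

Derivation:
After 1 (b): row=0 col=0 char='b'
After 2 ($): row=0 col=8 char='r'
After 3 (b): row=0 col=5 char='s'
After 4 (0): row=0 col=0 char='b'
After 5 (w): row=0 col=5 char='s'
After 6 (h): row=0 col=4 char='_'
After 7 (w): row=0 col=5 char='s'
After 8 (k): row=0 col=5 char='s'
After 9 (k): row=0 col=5 char='s'
After 10 (b): row=0 col=0 char='b'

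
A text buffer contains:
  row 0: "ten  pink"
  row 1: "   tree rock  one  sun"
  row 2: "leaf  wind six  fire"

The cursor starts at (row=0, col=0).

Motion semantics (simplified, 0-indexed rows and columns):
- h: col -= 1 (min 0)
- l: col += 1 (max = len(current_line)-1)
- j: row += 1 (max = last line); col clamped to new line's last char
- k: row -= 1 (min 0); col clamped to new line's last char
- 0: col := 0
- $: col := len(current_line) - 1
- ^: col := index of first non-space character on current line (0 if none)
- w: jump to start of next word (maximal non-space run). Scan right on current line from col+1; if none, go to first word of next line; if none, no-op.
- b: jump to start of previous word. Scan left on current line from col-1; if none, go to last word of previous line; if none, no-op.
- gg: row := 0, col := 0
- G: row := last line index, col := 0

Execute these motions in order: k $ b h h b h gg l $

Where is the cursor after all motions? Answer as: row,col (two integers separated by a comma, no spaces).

After 1 (k): row=0 col=0 char='t'
After 2 ($): row=0 col=8 char='k'
After 3 (b): row=0 col=5 char='p'
After 4 (h): row=0 col=4 char='_'
After 5 (h): row=0 col=3 char='_'
After 6 (b): row=0 col=0 char='t'
After 7 (h): row=0 col=0 char='t'
After 8 (gg): row=0 col=0 char='t'
After 9 (l): row=0 col=1 char='e'
After 10 ($): row=0 col=8 char='k'

Answer: 0,8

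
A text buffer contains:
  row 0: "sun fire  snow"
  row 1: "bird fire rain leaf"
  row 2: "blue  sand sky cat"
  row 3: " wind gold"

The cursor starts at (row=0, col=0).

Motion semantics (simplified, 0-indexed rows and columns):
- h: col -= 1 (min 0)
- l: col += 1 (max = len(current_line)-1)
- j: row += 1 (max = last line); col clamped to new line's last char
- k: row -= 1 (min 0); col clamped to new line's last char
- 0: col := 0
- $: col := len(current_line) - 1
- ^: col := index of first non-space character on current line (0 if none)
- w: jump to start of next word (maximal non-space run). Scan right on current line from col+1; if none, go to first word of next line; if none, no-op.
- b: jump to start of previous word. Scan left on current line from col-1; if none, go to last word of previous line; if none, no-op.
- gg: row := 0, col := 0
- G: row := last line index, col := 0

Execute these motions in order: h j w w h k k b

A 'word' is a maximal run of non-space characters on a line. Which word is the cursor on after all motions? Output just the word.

After 1 (h): row=0 col=0 char='s'
After 2 (j): row=1 col=0 char='b'
After 3 (w): row=1 col=5 char='f'
After 4 (w): row=1 col=10 char='r'
After 5 (h): row=1 col=9 char='_'
After 6 (k): row=0 col=9 char='_'
After 7 (k): row=0 col=9 char='_'
After 8 (b): row=0 col=4 char='f'

Answer: fire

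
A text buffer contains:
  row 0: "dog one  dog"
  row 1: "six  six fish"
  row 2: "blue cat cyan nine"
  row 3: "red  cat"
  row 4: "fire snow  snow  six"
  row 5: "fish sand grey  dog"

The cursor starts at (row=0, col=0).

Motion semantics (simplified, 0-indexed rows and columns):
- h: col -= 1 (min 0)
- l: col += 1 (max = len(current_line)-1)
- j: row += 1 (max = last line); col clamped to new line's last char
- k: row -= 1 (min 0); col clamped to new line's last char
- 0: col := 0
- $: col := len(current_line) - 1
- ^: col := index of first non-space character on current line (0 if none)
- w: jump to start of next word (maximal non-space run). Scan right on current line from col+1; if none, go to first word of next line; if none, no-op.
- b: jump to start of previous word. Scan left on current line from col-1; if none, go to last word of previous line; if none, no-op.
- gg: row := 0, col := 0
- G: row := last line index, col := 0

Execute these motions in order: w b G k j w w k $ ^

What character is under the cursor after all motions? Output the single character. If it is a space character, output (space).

Answer: f

Derivation:
After 1 (w): row=0 col=4 char='o'
After 2 (b): row=0 col=0 char='d'
After 3 (G): row=5 col=0 char='f'
After 4 (k): row=4 col=0 char='f'
After 5 (j): row=5 col=0 char='f'
After 6 (w): row=5 col=5 char='s'
After 7 (w): row=5 col=10 char='g'
After 8 (k): row=4 col=10 char='_'
After 9 ($): row=4 col=19 char='x'
After 10 (^): row=4 col=0 char='f'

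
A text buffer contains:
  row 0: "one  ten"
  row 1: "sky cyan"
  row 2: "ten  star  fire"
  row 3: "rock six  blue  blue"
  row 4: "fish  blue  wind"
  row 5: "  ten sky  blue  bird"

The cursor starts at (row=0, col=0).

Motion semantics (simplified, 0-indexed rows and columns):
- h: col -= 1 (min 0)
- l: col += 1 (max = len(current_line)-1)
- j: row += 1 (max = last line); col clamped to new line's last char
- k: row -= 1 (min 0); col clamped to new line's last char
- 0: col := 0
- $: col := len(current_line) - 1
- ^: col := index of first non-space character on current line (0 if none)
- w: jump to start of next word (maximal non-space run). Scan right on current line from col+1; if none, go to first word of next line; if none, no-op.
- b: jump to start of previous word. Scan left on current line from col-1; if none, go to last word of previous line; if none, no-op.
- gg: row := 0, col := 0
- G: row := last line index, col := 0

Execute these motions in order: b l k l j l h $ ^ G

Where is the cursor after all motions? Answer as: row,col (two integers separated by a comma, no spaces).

After 1 (b): row=0 col=0 char='o'
After 2 (l): row=0 col=1 char='n'
After 3 (k): row=0 col=1 char='n'
After 4 (l): row=0 col=2 char='e'
After 5 (j): row=1 col=2 char='y'
After 6 (l): row=1 col=3 char='_'
After 7 (h): row=1 col=2 char='y'
After 8 ($): row=1 col=7 char='n'
After 9 (^): row=1 col=0 char='s'
After 10 (G): row=5 col=0 char='_'

Answer: 5,0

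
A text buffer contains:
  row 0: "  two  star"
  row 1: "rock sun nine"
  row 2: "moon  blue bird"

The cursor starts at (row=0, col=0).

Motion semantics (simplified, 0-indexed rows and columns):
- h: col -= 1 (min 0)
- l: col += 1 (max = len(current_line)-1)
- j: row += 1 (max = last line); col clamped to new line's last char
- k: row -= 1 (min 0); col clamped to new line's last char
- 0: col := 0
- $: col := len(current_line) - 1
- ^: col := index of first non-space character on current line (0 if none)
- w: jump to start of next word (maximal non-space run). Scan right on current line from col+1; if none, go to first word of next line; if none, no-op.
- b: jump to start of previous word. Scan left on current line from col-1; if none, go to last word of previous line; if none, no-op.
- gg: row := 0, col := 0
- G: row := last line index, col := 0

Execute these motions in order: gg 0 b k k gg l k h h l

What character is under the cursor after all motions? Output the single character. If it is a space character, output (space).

Answer: (space)

Derivation:
After 1 (gg): row=0 col=0 char='_'
After 2 (0): row=0 col=0 char='_'
After 3 (b): row=0 col=0 char='_'
After 4 (k): row=0 col=0 char='_'
After 5 (k): row=0 col=0 char='_'
After 6 (gg): row=0 col=0 char='_'
After 7 (l): row=0 col=1 char='_'
After 8 (k): row=0 col=1 char='_'
After 9 (h): row=0 col=0 char='_'
After 10 (h): row=0 col=0 char='_'
After 11 (l): row=0 col=1 char='_'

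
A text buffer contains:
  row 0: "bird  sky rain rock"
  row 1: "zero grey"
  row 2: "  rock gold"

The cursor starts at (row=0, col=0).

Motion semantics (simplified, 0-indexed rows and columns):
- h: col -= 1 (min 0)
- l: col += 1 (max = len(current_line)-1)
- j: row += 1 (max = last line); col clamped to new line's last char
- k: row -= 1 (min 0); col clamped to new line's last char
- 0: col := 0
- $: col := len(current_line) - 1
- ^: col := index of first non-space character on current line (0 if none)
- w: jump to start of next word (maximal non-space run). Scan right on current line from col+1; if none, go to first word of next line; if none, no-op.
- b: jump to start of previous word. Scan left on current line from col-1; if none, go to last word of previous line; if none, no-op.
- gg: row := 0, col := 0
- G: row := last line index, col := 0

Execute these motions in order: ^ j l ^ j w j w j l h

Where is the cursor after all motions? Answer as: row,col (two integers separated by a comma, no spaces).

After 1 (^): row=0 col=0 char='b'
After 2 (j): row=1 col=0 char='z'
After 3 (l): row=1 col=1 char='e'
After 4 (^): row=1 col=0 char='z'
After 5 (j): row=2 col=0 char='_'
After 6 (w): row=2 col=2 char='r'
After 7 (j): row=2 col=2 char='r'
After 8 (w): row=2 col=7 char='g'
After 9 (j): row=2 col=7 char='g'
After 10 (l): row=2 col=8 char='o'
After 11 (h): row=2 col=7 char='g'

Answer: 2,7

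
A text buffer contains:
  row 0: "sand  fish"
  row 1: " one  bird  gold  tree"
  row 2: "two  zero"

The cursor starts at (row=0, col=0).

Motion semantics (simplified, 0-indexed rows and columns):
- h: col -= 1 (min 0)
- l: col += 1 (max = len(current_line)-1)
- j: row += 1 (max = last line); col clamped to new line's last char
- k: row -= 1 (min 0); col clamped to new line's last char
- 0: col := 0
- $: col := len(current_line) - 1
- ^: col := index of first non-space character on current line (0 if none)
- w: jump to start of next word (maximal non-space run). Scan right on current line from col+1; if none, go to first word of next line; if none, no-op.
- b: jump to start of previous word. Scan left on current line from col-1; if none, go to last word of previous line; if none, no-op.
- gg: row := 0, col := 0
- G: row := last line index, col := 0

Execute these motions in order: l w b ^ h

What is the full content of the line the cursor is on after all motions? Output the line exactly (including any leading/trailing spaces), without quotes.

Answer: sand  fish

Derivation:
After 1 (l): row=0 col=1 char='a'
After 2 (w): row=0 col=6 char='f'
After 3 (b): row=0 col=0 char='s'
After 4 (^): row=0 col=0 char='s'
After 5 (h): row=0 col=0 char='s'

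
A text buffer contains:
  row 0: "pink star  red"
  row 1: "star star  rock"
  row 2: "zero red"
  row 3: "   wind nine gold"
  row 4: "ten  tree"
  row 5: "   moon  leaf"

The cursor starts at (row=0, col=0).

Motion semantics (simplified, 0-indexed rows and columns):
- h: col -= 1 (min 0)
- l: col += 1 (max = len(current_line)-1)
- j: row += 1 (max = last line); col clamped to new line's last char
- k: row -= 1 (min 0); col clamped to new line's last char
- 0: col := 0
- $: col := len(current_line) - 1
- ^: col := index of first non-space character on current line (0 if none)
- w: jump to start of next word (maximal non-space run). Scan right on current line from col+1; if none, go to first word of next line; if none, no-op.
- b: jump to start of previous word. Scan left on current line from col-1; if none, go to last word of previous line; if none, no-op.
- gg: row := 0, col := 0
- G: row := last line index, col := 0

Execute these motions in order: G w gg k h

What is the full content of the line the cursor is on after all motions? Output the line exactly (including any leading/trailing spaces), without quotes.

Answer: pink star  red

Derivation:
After 1 (G): row=5 col=0 char='_'
After 2 (w): row=5 col=3 char='m'
After 3 (gg): row=0 col=0 char='p'
After 4 (k): row=0 col=0 char='p'
After 5 (h): row=0 col=0 char='p'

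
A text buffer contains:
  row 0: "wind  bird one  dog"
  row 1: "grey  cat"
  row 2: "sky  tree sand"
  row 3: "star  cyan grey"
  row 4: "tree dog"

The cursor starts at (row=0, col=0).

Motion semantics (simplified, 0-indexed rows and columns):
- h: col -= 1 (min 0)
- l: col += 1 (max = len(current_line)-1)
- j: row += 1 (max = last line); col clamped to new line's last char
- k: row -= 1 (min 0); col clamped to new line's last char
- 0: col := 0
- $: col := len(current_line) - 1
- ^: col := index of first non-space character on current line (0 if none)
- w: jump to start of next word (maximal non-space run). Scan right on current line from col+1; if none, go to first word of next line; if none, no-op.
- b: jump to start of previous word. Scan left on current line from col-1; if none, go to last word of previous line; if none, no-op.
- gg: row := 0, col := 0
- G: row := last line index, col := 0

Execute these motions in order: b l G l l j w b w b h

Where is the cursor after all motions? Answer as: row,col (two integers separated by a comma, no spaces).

After 1 (b): row=0 col=0 char='w'
After 2 (l): row=0 col=1 char='i'
After 3 (G): row=4 col=0 char='t'
After 4 (l): row=4 col=1 char='r'
After 5 (l): row=4 col=2 char='e'
After 6 (j): row=4 col=2 char='e'
After 7 (w): row=4 col=5 char='d'
After 8 (b): row=4 col=0 char='t'
After 9 (w): row=4 col=5 char='d'
After 10 (b): row=4 col=0 char='t'
After 11 (h): row=4 col=0 char='t'

Answer: 4,0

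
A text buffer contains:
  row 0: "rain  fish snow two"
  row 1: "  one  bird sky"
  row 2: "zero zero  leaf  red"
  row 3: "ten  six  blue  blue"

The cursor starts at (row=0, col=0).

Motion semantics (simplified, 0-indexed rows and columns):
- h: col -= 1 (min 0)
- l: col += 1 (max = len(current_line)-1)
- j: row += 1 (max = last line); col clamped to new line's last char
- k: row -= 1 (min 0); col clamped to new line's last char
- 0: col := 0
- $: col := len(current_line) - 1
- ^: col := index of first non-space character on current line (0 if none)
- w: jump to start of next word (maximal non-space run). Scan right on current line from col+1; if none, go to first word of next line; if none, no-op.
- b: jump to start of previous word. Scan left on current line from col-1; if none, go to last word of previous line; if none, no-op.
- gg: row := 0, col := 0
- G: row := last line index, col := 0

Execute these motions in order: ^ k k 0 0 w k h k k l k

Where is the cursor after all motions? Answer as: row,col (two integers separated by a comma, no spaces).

Answer: 0,6

Derivation:
After 1 (^): row=0 col=0 char='r'
After 2 (k): row=0 col=0 char='r'
After 3 (k): row=0 col=0 char='r'
After 4 (0): row=0 col=0 char='r'
After 5 (0): row=0 col=0 char='r'
After 6 (w): row=0 col=6 char='f'
After 7 (k): row=0 col=6 char='f'
After 8 (h): row=0 col=5 char='_'
After 9 (k): row=0 col=5 char='_'
After 10 (k): row=0 col=5 char='_'
After 11 (l): row=0 col=6 char='f'
After 12 (k): row=0 col=6 char='f'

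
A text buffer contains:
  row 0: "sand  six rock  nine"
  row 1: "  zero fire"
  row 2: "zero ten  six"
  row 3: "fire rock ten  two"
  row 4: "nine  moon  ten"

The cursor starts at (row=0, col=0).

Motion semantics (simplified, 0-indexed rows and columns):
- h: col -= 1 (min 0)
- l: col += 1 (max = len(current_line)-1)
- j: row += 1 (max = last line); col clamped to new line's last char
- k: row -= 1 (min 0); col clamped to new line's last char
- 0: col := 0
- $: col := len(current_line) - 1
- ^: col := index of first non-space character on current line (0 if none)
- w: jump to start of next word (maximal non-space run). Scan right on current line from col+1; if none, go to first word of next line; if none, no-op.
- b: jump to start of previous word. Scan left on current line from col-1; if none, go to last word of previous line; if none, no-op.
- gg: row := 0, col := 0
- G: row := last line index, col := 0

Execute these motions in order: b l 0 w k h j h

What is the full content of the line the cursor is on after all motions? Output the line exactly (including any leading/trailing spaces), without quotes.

After 1 (b): row=0 col=0 char='s'
After 2 (l): row=0 col=1 char='a'
After 3 (0): row=0 col=0 char='s'
After 4 (w): row=0 col=6 char='s'
After 5 (k): row=0 col=6 char='s'
After 6 (h): row=0 col=5 char='_'
After 7 (j): row=1 col=5 char='o'
After 8 (h): row=1 col=4 char='r'

Answer:   zero fire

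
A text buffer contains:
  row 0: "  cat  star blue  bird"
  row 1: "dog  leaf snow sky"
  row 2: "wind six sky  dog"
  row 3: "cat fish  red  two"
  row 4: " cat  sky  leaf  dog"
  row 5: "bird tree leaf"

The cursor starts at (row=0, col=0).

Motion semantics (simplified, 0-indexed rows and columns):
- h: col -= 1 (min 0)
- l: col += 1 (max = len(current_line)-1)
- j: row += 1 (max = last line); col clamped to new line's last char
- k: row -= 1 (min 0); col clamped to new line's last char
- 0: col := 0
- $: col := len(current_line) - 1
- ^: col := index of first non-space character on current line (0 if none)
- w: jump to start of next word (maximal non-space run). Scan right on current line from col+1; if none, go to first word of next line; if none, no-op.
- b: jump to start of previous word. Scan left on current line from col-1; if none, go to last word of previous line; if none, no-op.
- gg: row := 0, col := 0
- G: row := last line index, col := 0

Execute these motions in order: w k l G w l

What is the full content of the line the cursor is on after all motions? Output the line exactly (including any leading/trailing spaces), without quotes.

Answer: bird tree leaf

Derivation:
After 1 (w): row=0 col=2 char='c'
After 2 (k): row=0 col=2 char='c'
After 3 (l): row=0 col=3 char='a'
After 4 (G): row=5 col=0 char='b'
After 5 (w): row=5 col=5 char='t'
After 6 (l): row=5 col=6 char='r'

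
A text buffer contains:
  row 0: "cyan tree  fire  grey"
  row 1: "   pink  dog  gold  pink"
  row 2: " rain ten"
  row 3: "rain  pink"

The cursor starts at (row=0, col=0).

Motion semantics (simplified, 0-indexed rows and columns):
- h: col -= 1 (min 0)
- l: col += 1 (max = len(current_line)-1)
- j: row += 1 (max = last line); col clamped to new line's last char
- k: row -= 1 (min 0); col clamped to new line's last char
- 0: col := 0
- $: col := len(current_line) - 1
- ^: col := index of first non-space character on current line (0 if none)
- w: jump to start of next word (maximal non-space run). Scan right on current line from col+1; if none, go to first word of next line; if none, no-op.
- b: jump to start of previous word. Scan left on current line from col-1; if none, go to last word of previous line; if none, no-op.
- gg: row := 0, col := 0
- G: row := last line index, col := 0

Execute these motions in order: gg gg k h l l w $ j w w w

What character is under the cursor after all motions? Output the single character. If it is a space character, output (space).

After 1 (gg): row=0 col=0 char='c'
After 2 (gg): row=0 col=0 char='c'
After 3 (k): row=0 col=0 char='c'
After 4 (h): row=0 col=0 char='c'
After 5 (l): row=0 col=1 char='y'
After 6 (l): row=0 col=2 char='a'
After 7 (w): row=0 col=5 char='t'
After 8 ($): row=0 col=20 char='y'
After 9 (j): row=1 col=20 char='p'
After 10 (w): row=2 col=1 char='r'
After 11 (w): row=2 col=6 char='t'
After 12 (w): row=3 col=0 char='r'

Answer: r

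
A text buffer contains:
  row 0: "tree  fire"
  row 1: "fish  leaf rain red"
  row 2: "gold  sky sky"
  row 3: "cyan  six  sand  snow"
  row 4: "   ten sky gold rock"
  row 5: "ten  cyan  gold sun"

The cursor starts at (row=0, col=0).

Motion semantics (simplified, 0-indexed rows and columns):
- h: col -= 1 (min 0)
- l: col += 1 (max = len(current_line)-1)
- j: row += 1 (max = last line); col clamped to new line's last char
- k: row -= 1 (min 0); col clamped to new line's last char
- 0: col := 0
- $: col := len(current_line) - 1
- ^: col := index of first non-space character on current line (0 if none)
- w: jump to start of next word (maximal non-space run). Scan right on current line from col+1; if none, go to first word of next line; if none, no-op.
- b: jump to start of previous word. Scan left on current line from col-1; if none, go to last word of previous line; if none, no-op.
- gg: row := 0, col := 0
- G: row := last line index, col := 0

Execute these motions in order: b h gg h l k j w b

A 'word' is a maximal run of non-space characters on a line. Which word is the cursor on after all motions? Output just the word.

After 1 (b): row=0 col=0 char='t'
After 2 (h): row=0 col=0 char='t'
After 3 (gg): row=0 col=0 char='t'
After 4 (h): row=0 col=0 char='t'
After 5 (l): row=0 col=1 char='r'
After 6 (k): row=0 col=1 char='r'
After 7 (j): row=1 col=1 char='i'
After 8 (w): row=1 col=6 char='l'
After 9 (b): row=1 col=0 char='f'

Answer: fish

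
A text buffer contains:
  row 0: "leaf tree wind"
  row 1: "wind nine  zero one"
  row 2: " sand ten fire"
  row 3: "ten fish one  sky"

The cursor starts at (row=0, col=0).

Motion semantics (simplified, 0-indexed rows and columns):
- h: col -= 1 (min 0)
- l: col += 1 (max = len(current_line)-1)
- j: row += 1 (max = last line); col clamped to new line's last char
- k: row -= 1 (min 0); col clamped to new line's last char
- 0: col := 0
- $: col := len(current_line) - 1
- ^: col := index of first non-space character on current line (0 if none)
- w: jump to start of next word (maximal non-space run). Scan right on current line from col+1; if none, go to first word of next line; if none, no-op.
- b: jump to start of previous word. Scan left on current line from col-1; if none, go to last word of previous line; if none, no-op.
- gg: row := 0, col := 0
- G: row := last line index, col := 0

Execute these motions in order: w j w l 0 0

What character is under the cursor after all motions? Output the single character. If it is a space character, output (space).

Answer: w

Derivation:
After 1 (w): row=0 col=5 char='t'
After 2 (j): row=1 col=5 char='n'
After 3 (w): row=1 col=11 char='z'
After 4 (l): row=1 col=12 char='e'
After 5 (0): row=1 col=0 char='w'
After 6 (0): row=1 col=0 char='w'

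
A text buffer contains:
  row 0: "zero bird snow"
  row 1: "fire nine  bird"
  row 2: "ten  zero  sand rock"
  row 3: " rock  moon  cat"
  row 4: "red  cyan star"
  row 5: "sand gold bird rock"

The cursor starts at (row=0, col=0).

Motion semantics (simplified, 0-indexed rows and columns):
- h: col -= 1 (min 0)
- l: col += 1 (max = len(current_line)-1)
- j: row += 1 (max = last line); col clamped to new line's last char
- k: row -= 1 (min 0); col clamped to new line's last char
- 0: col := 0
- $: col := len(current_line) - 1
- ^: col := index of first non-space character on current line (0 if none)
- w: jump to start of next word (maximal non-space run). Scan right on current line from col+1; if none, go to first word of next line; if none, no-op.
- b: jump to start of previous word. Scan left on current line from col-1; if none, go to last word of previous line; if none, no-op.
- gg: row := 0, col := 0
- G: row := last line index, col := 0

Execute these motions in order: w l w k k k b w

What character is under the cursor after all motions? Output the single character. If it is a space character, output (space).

Answer: s

Derivation:
After 1 (w): row=0 col=5 char='b'
After 2 (l): row=0 col=6 char='i'
After 3 (w): row=0 col=10 char='s'
After 4 (k): row=0 col=10 char='s'
After 5 (k): row=0 col=10 char='s'
After 6 (k): row=0 col=10 char='s'
After 7 (b): row=0 col=5 char='b'
After 8 (w): row=0 col=10 char='s'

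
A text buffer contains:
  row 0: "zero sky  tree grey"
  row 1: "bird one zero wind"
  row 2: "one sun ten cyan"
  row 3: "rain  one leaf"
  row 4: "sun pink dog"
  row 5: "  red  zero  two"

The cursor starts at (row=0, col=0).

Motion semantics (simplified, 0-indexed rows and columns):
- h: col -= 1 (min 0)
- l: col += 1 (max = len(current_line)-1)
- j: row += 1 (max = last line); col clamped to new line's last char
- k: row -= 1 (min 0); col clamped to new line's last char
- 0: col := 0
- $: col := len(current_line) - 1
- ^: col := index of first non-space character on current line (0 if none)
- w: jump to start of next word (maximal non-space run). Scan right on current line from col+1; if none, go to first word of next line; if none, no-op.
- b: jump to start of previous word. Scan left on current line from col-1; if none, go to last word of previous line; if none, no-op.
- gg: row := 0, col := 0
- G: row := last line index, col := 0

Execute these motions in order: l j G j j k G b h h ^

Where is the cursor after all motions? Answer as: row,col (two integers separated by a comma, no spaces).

Answer: 4,0

Derivation:
After 1 (l): row=0 col=1 char='e'
After 2 (j): row=1 col=1 char='i'
After 3 (G): row=5 col=0 char='_'
After 4 (j): row=5 col=0 char='_'
After 5 (j): row=5 col=0 char='_'
After 6 (k): row=4 col=0 char='s'
After 7 (G): row=5 col=0 char='_'
After 8 (b): row=4 col=9 char='d'
After 9 (h): row=4 col=8 char='_'
After 10 (h): row=4 col=7 char='k'
After 11 (^): row=4 col=0 char='s'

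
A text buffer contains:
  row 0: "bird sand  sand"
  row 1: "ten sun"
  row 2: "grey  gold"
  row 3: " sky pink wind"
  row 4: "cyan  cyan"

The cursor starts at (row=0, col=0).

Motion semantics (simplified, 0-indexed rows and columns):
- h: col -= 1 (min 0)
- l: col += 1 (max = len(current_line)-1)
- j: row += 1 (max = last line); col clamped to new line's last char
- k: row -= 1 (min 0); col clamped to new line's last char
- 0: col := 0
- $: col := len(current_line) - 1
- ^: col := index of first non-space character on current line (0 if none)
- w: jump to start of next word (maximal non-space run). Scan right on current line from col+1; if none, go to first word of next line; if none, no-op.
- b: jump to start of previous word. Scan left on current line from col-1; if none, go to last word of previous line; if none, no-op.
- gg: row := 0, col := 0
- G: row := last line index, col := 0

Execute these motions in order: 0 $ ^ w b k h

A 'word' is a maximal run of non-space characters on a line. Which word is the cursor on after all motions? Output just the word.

After 1 (0): row=0 col=0 char='b'
After 2 ($): row=0 col=14 char='d'
After 3 (^): row=0 col=0 char='b'
After 4 (w): row=0 col=5 char='s'
After 5 (b): row=0 col=0 char='b'
After 6 (k): row=0 col=0 char='b'
After 7 (h): row=0 col=0 char='b'

Answer: bird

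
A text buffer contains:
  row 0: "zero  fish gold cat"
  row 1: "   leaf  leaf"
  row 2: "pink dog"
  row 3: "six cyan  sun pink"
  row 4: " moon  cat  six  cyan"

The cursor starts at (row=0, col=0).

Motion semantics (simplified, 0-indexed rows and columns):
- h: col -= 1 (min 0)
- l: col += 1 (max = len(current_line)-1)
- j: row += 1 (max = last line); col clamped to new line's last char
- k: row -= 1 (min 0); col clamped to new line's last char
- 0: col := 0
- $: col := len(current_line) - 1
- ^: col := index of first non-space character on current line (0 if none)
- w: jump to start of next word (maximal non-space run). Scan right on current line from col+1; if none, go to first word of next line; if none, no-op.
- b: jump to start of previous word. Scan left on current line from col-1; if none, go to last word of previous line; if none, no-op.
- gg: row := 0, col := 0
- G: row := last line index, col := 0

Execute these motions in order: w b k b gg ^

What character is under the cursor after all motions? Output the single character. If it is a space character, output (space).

Answer: z

Derivation:
After 1 (w): row=0 col=6 char='f'
After 2 (b): row=0 col=0 char='z'
After 3 (k): row=0 col=0 char='z'
After 4 (b): row=0 col=0 char='z'
After 5 (gg): row=0 col=0 char='z'
After 6 (^): row=0 col=0 char='z'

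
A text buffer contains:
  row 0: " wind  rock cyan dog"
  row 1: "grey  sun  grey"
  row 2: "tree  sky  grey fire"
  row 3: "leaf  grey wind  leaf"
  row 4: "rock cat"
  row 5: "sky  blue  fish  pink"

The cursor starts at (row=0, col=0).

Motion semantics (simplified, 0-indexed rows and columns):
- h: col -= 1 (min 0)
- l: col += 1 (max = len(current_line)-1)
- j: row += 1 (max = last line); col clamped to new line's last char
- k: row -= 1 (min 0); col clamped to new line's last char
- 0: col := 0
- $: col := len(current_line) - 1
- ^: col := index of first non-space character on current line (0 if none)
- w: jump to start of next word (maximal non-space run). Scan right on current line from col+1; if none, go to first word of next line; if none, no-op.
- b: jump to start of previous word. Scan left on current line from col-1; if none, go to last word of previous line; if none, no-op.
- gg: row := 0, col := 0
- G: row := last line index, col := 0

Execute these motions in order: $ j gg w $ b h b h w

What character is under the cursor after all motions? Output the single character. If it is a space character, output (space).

Answer: c

Derivation:
After 1 ($): row=0 col=19 char='g'
After 2 (j): row=1 col=14 char='y'
After 3 (gg): row=0 col=0 char='_'
After 4 (w): row=0 col=1 char='w'
After 5 ($): row=0 col=19 char='g'
After 6 (b): row=0 col=17 char='d'
After 7 (h): row=0 col=16 char='_'
After 8 (b): row=0 col=12 char='c'
After 9 (h): row=0 col=11 char='_'
After 10 (w): row=0 col=12 char='c'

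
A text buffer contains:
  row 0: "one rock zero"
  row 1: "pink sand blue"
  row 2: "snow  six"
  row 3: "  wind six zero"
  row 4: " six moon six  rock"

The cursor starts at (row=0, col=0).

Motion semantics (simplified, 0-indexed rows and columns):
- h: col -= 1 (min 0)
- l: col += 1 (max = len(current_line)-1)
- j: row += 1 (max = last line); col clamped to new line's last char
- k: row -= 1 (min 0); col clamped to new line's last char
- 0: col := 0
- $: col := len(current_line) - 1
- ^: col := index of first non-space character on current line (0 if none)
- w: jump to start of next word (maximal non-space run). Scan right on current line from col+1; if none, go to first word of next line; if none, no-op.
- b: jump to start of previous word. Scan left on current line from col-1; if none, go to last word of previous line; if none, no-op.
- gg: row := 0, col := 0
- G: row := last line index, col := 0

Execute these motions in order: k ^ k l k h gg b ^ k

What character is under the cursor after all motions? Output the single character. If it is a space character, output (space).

Answer: o

Derivation:
After 1 (k): row=0 col=0 char='o'
After 2 (^): row=0 col=0 char='o'
After 3 (k): row=0 col=0 char='o'
After 4 (l): row=0 col=1 char='n'
After 5 (k): row=0 col=1 char='n'
After 6 (h): row=0 col=0 char='o'
After 7 (gg): row=0 col=0 char='o'
After 8 (b): row=0 col=0 char='o'
After 9 (^): row=0 col=0 char='o'
After 10 (k): row=0 col=0 char='o'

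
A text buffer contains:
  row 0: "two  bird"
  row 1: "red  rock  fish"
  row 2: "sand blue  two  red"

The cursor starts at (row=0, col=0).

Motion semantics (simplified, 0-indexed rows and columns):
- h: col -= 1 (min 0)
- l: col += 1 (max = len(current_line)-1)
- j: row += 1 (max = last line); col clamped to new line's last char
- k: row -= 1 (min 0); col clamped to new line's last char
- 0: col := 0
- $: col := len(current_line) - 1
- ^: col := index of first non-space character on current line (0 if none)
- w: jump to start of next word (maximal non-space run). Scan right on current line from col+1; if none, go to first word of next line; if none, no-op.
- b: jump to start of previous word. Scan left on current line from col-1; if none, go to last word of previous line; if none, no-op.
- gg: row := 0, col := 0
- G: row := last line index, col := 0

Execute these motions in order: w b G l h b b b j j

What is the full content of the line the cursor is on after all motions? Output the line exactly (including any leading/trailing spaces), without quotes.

Answer: sand blue  two  red

Derivation:
After 1 (w): row=0 col=5 char='b'
After 2 (b): row=0 col=0 char='t'
After 3 (G): row=2 col=0 char='s'
After 4 (l): row=2 col=1 char='a'
After 5 (h): row=2 col=0 char='s'
After 6 (b): row=1 col=11 char='f'
After 7 (b): row=1 col=5 char='r'
After 8 (b): row=1 col=0 char='r'
After 9 (j): row=2 col=0 char='s'
After 10 (j): row=2 col=0 char='s'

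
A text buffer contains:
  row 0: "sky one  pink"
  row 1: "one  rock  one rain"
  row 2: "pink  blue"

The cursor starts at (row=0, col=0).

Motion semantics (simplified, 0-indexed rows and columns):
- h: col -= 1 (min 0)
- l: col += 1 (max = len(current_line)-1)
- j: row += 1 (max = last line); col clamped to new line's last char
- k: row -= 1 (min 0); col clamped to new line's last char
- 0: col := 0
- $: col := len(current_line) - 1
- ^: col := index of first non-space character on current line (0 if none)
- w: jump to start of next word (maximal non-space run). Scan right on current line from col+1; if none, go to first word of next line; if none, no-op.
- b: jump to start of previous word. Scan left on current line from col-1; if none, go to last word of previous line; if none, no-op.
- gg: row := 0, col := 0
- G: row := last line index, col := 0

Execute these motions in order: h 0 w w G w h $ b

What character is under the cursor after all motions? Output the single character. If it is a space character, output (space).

After 1 (h): row=0 col=0 char='s'
After 2 (0): row=0 col=0 char='s'
After 3 (w): row=0 col=4 char='o'
After 4 (w): row=0 col=9 char='p'
After 5 (G): row=2 col=0 char='p'
After 6 (w): row=2 col=6 char='b'
After 7 (h): row=2 col=5 char='_'
After 8 ($): row=2 col=9 char='e'
After 9 (b): row=2 col=6 char='b'

Answer: b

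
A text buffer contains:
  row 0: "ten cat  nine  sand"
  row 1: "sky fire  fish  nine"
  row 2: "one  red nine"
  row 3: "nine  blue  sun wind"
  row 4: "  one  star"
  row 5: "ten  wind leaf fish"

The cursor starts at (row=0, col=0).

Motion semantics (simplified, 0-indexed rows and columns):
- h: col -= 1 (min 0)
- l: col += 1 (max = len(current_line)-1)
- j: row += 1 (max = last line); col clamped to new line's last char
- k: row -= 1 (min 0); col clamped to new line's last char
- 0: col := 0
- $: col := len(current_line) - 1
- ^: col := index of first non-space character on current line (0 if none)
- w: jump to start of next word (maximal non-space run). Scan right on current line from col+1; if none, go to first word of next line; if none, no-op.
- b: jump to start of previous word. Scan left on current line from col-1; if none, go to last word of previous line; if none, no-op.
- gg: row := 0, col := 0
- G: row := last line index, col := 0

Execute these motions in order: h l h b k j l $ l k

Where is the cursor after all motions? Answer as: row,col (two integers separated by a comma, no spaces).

After 1 (h): row=0 col=0 char='t'
After 2 (l): row=0 col=1 char='e'
After 3 (h): row=0 col=0 char='t'
After 4 (b): row=0 col=0 char='t'
After 5 (k): row=0 col=0 char='t'
After 6 (j): row=1 col=0 char='s'
After 7 (l): row=1 col=1 char='k'
After 8 ($): row=1 col=19 char='e'
After 9 (l): row=1 col=19 char='e'
After 10 (k): row=0 col=18 char='d'

Answer: 0,18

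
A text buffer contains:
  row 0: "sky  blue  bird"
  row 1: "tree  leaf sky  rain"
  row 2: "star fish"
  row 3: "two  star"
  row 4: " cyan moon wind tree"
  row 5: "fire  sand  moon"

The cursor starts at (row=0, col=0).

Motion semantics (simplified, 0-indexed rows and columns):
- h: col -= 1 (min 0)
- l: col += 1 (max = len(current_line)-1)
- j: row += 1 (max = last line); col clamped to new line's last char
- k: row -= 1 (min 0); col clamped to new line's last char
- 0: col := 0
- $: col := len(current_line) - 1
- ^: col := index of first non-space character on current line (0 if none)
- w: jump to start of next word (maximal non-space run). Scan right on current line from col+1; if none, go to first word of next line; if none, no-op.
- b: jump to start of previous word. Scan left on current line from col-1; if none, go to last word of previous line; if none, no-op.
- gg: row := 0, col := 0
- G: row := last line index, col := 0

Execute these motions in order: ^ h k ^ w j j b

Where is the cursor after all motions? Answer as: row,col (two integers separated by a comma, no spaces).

After 1 (^): row=0 col=0 char='s'
After 2 (h): row=0 col=0 char='s'
After 3 (k): row=0 col=0 char='s'
After 4 (^): row=0 col=0 char='s'
After 5 (w): row=0 col=5 char='b'
After 6 (j): row=1 col=5 char='_'
After 7 (j): row=2 col=5 char='f'
After 8 (b): row=2 col=0 char='s'

Answer: 2,0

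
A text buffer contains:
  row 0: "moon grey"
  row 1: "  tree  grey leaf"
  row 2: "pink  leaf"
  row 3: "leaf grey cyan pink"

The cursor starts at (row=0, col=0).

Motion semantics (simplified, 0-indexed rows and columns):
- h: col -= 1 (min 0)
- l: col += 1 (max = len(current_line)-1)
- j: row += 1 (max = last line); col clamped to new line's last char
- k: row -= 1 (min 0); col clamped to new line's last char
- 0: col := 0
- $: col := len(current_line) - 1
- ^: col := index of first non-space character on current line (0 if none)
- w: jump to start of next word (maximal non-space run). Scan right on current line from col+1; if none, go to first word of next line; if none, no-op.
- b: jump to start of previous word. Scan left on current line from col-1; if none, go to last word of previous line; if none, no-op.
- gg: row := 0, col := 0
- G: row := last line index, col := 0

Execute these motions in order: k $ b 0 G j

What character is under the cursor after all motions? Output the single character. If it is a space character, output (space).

Answer: l

Derivation:
After 1 (k): row=0 col=0 char='m'
After 2 ($): row=0 col=8 char='y'
After 3 (b): row=0 col=5 char='g'
After 4 (0): row=0 col=0 char='m'
After 5 (G): row=3 col=0 char='l'
After 6 (j): row=3 col=0 char='l'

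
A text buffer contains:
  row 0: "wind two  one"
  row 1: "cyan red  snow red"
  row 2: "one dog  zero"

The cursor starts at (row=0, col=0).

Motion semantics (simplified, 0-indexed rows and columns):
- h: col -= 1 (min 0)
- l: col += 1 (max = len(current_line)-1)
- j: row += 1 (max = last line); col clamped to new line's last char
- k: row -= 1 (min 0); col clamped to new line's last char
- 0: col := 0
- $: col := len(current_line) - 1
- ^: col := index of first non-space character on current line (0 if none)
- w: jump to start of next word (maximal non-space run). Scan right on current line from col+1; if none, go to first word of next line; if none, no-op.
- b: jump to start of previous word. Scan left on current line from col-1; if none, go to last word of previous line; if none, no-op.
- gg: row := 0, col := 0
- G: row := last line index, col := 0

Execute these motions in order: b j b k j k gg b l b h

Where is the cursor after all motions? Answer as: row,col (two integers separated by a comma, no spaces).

Answer: 0,0

Derivation:
After 1 (b): row=0 col=0 char='w'
After 2 (j): row=1 col=0 char='c'
After 3 (b): row=0 col=10 char='o'
After 4 (k): row=0 col=10 char='o'
After 5 (j): row=1 col=10 char='s'
After 6 (k): row=0 col=10 char='o'
After 7 (gg): row=0 col=0 char='w'
After 8 (b): row=0 col=0 char='w'
After 9 (l): row=0 col=1 char='i'
After 10 (b): row=0 col=0 char='w'
After 11 (h): row=0 col=0 char='w'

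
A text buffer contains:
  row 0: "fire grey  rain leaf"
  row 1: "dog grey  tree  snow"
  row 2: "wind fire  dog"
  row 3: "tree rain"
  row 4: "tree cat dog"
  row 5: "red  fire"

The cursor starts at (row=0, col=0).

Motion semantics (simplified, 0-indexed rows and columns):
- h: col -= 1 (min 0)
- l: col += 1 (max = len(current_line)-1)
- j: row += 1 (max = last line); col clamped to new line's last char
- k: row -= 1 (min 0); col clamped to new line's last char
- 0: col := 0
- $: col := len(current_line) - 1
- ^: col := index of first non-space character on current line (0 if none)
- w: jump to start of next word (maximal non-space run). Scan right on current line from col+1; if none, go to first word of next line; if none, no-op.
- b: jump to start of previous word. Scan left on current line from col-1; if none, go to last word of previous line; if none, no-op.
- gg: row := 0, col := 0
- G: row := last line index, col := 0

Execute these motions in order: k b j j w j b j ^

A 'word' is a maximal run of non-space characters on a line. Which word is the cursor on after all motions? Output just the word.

Answer: tree

Derivation:
After 1 (k): row=0 col=0 char='f'
After 2 (b): row=0 col=0 char='f'
After 3 (j): row=1 col=0 char='d'
After 4 (j): row=2 col=0 char='w'
After 5 (w): row=2 col=5 char='f'
After 6 (j): row=3 col=5 char='r'
After 7 (b): row=3 col=0 char='t'
After 8 (j): row=4 col=0 char='t'
After 9 (^): row=4 col=0 char='t'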